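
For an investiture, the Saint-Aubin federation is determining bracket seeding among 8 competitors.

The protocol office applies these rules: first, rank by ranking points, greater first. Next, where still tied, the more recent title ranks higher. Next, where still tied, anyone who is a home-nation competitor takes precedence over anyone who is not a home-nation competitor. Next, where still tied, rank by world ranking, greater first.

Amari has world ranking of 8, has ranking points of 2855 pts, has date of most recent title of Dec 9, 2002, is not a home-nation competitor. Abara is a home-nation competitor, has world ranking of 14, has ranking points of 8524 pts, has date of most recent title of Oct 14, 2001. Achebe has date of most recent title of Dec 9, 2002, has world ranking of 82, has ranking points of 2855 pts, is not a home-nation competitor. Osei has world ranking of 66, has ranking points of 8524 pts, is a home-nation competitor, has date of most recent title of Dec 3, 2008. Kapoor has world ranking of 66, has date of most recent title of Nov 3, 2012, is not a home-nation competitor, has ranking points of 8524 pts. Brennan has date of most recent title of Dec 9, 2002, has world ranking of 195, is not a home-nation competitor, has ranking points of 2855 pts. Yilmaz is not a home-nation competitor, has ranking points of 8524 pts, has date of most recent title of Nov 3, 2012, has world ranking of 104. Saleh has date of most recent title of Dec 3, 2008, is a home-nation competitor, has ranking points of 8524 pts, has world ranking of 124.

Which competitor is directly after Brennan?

By ranking points (higher first): Yilmaz, Kapoor, Saleh, Osei and Abara (each 8524 pts); then Brennan, Achebe and Amari (each 2855 pts).
Among Yilmaz, Kapoor, Saleh, Osei and Abara, by date of most recent title (later first): Yilmaz and Kapoor (Nov 3, 2012) before Saleh and Osei (Dec 3, 2008) before Abara (Oct 14, 2001).
Yilmaz and Kapoor are each not a home-nation competitor, so the next rule applies.
Among Yilmaz and Kapoor, by world ranking (higher first): Yilmaz (104) before Kapoor (66).
Saleh and Osei are each a home-nation competitor, so the next rule applies.
Among Saleh and Osei, by world ranking (higher first): Saleh (124) before Osei (66).
Brennan, Achebe and Amari all have date of most recent title Dec 9, 2002, so the next rule applies.
Brennan, Achebe and Amari are each not a home-nation competitor, so the next rule applies.
Among Brennan, Achebe and Amari, by world ranking (higher first): Brennan (195) before Achebe (82) before Amari (8).
Order: Yilmaz, Kapoor, Saleh, Osei, Abara, Brennan, Achebe, Amari.

Achebe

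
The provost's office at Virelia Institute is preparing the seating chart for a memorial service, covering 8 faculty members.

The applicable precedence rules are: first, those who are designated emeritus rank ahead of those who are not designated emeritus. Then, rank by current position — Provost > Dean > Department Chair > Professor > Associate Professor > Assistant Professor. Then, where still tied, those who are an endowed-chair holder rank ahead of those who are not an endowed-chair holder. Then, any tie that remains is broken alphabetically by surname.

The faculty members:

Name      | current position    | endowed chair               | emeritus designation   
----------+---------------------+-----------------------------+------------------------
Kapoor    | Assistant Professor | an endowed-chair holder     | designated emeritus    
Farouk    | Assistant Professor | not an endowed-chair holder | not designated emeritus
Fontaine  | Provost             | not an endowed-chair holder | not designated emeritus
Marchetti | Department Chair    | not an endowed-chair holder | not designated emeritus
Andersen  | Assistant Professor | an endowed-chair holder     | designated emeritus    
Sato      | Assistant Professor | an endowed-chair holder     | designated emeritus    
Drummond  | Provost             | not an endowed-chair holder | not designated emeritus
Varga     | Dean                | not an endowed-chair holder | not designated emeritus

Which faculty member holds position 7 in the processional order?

Marchetti

By the first rule: Andersen, Kapoor and Sato (each designated emeritus); then Drummond, Fontaine, Varga, Marchetti and Farouk (each not designated emeritus).
Andersen, Kapoor and Sato are each Assistant Professor, so the next rule applies.
Andersen, Kapoor and Sato are each an endowed-chair holder, so the next rule applies.
Among Andersen, Kapoor and Sato, alphabetically by surname: Andersen before Kapoor before Sato.
Among Drummond, Fontaine, Varga, Marchetti and Farouk, by current position: Drummond and Fontaine (Provost) before Varga (Dean) before Marchetti (Department Chair) before Farouk (Assistant Professor).
Drummond and Fontaine are each not an endowed-chair holder, so the next rule applies.
Among Drummond and Fontaine, alphabetically by surname: Drummond before Fontaine.
Order: Andersen, Kapoor, Sato, Drummond, Fontaine, Varga, Marchetti, Farouk.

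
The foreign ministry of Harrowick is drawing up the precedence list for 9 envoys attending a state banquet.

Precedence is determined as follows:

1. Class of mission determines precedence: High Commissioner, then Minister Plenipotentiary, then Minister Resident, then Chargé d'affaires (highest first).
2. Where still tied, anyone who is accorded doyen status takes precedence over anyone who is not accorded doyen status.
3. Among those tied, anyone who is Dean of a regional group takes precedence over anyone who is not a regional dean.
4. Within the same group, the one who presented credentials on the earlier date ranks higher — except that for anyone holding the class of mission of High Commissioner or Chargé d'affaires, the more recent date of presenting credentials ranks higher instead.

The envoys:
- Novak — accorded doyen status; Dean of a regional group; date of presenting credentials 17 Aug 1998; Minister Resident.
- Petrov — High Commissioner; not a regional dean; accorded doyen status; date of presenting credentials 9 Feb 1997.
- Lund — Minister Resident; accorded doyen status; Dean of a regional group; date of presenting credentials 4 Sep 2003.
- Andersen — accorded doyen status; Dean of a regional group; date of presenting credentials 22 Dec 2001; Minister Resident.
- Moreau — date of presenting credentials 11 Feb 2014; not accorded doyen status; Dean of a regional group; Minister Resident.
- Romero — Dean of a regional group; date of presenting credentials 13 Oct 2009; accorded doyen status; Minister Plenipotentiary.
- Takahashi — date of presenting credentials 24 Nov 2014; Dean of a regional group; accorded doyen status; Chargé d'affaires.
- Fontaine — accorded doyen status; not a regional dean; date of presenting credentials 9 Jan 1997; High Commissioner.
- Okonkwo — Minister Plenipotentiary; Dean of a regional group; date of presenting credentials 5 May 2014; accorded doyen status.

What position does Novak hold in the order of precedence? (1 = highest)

By class of mission: Petrov and Fontaine (High Commissioner); then Romero and Okonkwo (Minister Plenipotentiary); then Novak, Andersen, Lund and Moreau (Minister Resident); then Takahashi (Chargé d'affaires).
Petrov and Fontaine are each accorded doyen status, so the next rule applies.
Petrov and Fontaine are each not a regional dean, so the next rule applies.
Among Petrov and Fontaine, by date of presenting credentials (later first) (reversed rule for this group): Petrov (9 Feb 1997) before Fontaine (9 Jan 1997).
Romero and Okonkwo are each accorded doyen status, so the next rule applies.
Romero and Okonkwo are each Dean of a regional group, so the next rule applies.
Among Romero and Okonkwo, by date of presenting credentials (earlier first): Romero (13 Oct 2009) before Okonkwo (5 May 2014).
Among Novak, Andersen, Lund and Moreau, accorded doyen status before not accorded doyen status: Novak, Andersen and Lund (accorded doyen status) before Moreau (not accorded doyen status).
Novak, Andersen and Lund are each Dean of a regional group, so the next rule applies.
Among Novak, Andersen and Lund, by date of presenting credentials (earlier first): Novak (17 Aug 1998) before Andersen (22 Dec 2001) before Lund (4 Sep 2003).
Order: Petrov, Fontaine, Romero, Okonkwo, Novak, Andersen, Lund, Moreau, Takahashi. So position 5.

5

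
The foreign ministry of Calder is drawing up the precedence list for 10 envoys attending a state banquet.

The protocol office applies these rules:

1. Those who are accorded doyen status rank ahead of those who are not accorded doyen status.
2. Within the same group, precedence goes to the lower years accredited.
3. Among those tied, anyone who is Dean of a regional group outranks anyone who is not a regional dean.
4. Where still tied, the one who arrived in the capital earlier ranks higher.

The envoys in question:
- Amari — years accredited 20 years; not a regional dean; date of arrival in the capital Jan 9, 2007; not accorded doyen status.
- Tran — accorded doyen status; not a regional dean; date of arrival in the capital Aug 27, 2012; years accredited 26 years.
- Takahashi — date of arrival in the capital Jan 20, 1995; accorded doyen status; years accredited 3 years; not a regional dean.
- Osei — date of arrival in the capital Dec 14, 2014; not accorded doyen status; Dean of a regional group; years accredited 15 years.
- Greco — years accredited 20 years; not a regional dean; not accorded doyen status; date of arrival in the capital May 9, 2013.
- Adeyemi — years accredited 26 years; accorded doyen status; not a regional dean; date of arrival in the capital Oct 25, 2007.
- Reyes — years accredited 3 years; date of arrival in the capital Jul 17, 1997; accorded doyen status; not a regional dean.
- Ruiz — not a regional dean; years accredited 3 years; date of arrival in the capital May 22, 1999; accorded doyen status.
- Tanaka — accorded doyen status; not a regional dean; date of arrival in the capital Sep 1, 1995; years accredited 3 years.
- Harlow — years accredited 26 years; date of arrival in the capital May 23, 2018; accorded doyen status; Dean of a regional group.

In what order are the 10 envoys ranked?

Takahashi, Tanaka, Reyes, Ruiz, Harlow, Adeyemi, Tran, Osei, Amari, Greco

By the first rule: Takahashi, Tanaka, Reyes, Ruiz, Harlow, Adeyemi and Tran (each accorded doyen status); then Osei, Amari and Greco (each not accorded doyen status).
Among Takahashi, Tanaka, Reyes, Ruiz, Harlow, Adeyemi and Tran, by years accredited (lower first): Takahashi, Tanaka, Reyes and Ruiz (3 years) before Harlow, Adeyemi and Tran (26 years).
Takahashi, Tanaka, Reyes and Ruiz are each not a regional dean, so the next rule applies.
Among Takahashi, Tanaka, Reyes and Ruiz, by date of arrival in the capital (earlier first): Takahashi (Jan 20, 1995) before Tanaka (Sep 1, 1995) before Reyes (Jul 17, 1997) before Ruiz (May 22, 1999).
Among Harlow, Adeyemi and Tran, Dean of a regional group before not a regional dean: Harlow (Dean of a regional group) before Adeyemi and Tran (not a regional dean).
Among Adeyemi and Tran, by date of arrival in the capital (earlier first): Adeyemi (Oct 25, 2007) before Tran (Aug 27, 2012).
Among Osei, Amari and Greco, by years accredited (lower first): Osei (15 years) before Amari and Greco (20 years).
Amari and Greco are each not a regional dean, so the next rule applies.
Among Amari and Greco, by date of arrival in the capital (earlier first): Amari (Jan 9, 2007) before Greco (May 9, 2013).
Full order: Takahashi, Tanaka, Reyes, Ruiz, Harlow, Adeyemi, Tran, Osei, Amari, Greco.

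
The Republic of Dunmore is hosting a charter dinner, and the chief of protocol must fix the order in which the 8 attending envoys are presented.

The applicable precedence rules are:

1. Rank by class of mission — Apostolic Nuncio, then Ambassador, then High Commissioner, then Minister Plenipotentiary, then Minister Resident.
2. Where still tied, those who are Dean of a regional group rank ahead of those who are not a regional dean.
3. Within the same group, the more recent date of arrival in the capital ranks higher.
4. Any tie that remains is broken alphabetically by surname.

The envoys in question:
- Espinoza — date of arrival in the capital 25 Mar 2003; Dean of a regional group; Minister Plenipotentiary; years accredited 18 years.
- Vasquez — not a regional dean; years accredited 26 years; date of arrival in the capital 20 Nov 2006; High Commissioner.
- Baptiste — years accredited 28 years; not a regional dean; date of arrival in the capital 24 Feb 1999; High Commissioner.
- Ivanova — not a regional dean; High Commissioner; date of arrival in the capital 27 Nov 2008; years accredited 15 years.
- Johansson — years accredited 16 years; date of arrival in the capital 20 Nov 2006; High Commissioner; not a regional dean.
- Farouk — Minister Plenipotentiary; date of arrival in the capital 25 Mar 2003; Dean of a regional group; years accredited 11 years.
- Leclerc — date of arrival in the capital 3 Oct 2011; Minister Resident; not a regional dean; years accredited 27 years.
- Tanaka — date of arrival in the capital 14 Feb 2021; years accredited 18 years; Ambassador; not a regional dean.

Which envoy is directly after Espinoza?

Farouk

By class of mission: Tanaka (Ambassador); then Ivanova, Johansson, Vasquez and Baptiste (High Commissioner); then Espinoza and Farouk (Minister Plenipotentiary); then Leclerc (Minister Resident).
Ivanova, Johansson, Vasquez and Baptiste are each not a regional dean, so the next rule applies.
Among Ivanova, Johansson, Vasquez and Baptiste, by date of arrival in the capital (later first): Ivanova (27 Nov 2008) before Johansson and Vasquez (20 Nov 2006) before Baptiste (24 Feb 1999).
Among Johansson and Vasquez, alphabetically by surname: Johansson before Vasquez.
Espinoza and Farouk are each Dean of a regional group, so the next rule applies.
Espinoza and Farouk both have date of arrival in the capital 25 Mar 2003, so the next rule applies.
Among Espinoza and Farouk, alphabetically by surname: Espinoza before Farouk.
Order: Tanaka, Ivanova, Johansson, Vasquez, Baptiste, Espinoza, Farouk, Leclerc.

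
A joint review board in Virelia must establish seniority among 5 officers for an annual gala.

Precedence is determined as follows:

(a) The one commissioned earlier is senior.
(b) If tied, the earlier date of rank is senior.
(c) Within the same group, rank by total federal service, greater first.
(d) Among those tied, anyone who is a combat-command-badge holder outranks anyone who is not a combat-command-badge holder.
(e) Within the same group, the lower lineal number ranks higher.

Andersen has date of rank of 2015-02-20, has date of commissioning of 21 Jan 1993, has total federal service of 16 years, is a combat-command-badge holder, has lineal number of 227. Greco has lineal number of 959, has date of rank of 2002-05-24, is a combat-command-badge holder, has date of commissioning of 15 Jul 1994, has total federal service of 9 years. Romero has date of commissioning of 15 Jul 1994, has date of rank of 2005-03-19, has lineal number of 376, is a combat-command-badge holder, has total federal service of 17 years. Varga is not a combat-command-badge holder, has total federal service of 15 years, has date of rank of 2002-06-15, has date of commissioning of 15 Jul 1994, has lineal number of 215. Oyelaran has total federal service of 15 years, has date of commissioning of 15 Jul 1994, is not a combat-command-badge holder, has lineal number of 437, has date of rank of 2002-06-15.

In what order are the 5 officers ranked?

Andersen, Greco, Varga, Oyelaran, Romero

By date of commissioning (earlier first): Andersen (21 Jan 1993); then Greco, Varga, Oyelaran and Romero (each 15 Jul 1994).
Among Greco, Varga, Oyelaran and Romero, by date of rank (earlier first): Greco (2002-05-24) before Varga and Oyelaran (2002-06-15) before Romero (2005-03-19).
Varga and Oyelaran both have total federal service 15 years, so the next rule applies.
Varga and Oyelaran are each not a combat-command-badge holder, so the next rule applies.
Among Varga and Oyelaran, by lineal number (lower first): Varga (215) before Oyelaran (437).
Full order: Andersen, Greco, Varga, Oyelaran, Romero.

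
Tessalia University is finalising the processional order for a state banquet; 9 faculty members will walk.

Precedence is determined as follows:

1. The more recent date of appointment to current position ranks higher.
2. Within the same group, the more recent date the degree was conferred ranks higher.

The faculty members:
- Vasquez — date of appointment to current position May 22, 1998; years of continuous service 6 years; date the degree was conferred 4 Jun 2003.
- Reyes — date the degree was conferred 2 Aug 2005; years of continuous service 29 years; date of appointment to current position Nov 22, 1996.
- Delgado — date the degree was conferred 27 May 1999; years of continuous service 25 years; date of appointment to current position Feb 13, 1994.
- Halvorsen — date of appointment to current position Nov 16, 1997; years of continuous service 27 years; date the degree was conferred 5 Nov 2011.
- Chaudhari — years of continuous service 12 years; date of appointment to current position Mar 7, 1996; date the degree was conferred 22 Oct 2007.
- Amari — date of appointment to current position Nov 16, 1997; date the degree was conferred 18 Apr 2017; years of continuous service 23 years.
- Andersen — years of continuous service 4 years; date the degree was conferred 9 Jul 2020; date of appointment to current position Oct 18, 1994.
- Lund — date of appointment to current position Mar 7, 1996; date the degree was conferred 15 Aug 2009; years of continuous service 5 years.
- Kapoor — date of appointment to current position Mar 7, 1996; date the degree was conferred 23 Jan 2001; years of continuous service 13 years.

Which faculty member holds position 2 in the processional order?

By date of appointment to current position (later first): Vasquez (May 22, 1998); then Amari and Halvorsen (both Nov 16, 1997); then Reyes (Nov 22, 1996); then Lund, Chaudhari and Kapoor (each Mar 7, 1996); then Andersen (Oct 18, 1994); then Delgado (Feb 13, 1994).
Among Amari and Halvorsen, by date the degree was conferred (later first): Amari (18 Apr 2017) before Halvorsen (5 Nov 2011).
Among Lund, Chaudhari and Kapoor, by date the degree was conferred (later first): Lund (15 Aug 2009) before Chaudhari (22 Oct 2007) before Kapoor (23 Jan 2001).
Order: Vasquez, Amari, Halvorsen, Reyes, Lund, Chaudhari, Kapoor, Andersen, Delgado.

Amari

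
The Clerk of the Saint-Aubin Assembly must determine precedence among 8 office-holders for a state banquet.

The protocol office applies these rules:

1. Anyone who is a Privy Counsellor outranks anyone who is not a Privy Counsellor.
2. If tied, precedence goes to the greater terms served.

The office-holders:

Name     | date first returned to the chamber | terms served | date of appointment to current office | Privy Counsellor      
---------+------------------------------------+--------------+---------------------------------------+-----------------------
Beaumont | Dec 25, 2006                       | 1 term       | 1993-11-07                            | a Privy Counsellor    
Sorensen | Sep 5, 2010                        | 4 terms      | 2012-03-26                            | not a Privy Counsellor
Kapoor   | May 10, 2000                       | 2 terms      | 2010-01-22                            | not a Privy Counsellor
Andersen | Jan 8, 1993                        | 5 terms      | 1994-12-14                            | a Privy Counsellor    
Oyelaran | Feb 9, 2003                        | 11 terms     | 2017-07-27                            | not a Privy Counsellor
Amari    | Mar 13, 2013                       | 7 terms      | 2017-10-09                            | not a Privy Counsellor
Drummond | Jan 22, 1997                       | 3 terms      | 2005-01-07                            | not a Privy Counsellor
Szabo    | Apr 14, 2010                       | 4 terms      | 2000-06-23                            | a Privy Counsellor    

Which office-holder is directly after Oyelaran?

Amari

By the first rule: Andersen, Szabo and Beaumont (each a Privy Counsellor); then Oyelaran, Amari, Sorensen, Drummond and Kapoor (each not a Privy Counsellor).
Among Andersen, Szabo and Beaumont, by terms served (higher first): Andersen (5 terms) before Szabo (4 terms) before Beaumont (1 term).
Among Oyelaran, Amari, Sorensen, Drummond and Kapoor, by terms served (higher first): Oyelaran (11 terms) before Amari (7 terms) before Sorensen (4 terms) before Drummond (3 terms) before Kapoor (2 terms).
Order: Andersen, Szabo, Beaumont, Oyelaran, Amari, Sorensen, Drummond, Kapoor.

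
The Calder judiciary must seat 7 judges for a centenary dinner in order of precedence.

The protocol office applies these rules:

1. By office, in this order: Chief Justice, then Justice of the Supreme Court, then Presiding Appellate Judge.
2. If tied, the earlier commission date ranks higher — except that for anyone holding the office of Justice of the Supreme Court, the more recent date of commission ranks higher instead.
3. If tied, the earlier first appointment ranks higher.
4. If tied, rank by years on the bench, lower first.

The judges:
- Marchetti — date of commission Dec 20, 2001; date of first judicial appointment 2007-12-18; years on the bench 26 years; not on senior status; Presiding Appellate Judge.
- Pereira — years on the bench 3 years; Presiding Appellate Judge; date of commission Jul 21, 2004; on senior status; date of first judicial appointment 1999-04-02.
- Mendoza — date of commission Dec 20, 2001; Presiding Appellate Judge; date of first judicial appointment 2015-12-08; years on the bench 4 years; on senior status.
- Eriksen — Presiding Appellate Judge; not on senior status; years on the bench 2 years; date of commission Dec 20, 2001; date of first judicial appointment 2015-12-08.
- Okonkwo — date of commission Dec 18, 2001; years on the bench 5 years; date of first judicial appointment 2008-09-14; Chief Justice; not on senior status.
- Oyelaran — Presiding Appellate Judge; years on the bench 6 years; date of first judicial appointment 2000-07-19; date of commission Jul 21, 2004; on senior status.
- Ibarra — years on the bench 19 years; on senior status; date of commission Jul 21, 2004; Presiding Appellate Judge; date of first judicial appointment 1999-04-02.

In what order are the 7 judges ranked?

Okonkwo, Marchetti, Eriksen, Mendoza, Pereira, Ibarra, Oyelaran

By office: Okonkwo (Chief Justice); then Marchetti, Eriksen, Mendoza, Pereira, Ibarra and Oyelaran (Presiding Appellate Judge).
Among Marchetti, Eriksen, Mendoza, Pereira, Ibarra and Oyelaran, by date of commission (earlier first): Marchetti, Eriksen and Mendoza (Dec 20, 2001) before Pereira, Ibarra and Oyelaran (Jul 21, 2004).
Among Marchetti, Eriksen and Mendoza, by date of first judicial appointment (earlier first): Marchetti (2007-12-18) before Eriksen and Mendoza (2015-12-08).
Among Eriksen and Mendoza, by years on the bench (lower first): Eriksen (2 years) before Mendoza (4 years).
Among Pereira, Ibarra and Oyelaran, by date of first judicial appointment (earlier first): Pereira and Ibarra (1999-04-02) before Oyelaran (2000-07-19).
Among Pereira and Ibarra, by years on the bench (lower first): Pereira (3 years) before Ibarra (19 years).
Full order: Okonkwo, Marchetti, Eriksen, Mendoza, Pereira, Ibarra, Oyelaran.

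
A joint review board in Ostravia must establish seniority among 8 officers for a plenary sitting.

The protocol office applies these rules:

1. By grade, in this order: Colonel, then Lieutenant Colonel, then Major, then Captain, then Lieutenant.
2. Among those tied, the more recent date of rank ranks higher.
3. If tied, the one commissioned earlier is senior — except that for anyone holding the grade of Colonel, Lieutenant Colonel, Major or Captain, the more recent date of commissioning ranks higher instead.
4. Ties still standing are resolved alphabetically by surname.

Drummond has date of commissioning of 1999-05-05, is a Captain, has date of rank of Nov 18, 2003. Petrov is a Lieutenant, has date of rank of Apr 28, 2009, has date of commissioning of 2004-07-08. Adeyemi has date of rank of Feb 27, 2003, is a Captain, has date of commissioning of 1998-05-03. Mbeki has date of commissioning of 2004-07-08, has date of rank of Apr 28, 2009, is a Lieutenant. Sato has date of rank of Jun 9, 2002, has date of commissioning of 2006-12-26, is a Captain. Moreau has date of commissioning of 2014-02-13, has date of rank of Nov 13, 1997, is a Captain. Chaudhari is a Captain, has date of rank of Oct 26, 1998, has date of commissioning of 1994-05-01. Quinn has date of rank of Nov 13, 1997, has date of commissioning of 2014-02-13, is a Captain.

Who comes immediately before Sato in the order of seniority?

By grade: Drummond, Adeyemi, Sato, Chaudhari, Moreau and Quinn (Captain); then Mbeki and Petrov (Lieutenant).
Among Drummond, Adeyemi, Sato, Chaudhari, Moreau and Quinn, by date of rank (later first): Drummond (Nov 18, 2003) before Adeyemi (Feb 27, 2003) before Sato (Jun 9, 2002) before Chaudhari (Oct 26, 1998) before Moreau and Quinn (Nov 13, 1997).
Moreau and Quinn both have date of commissioning 2014-02-13, so the next rule applies.
Among Moreau and Quinn, alphabetically by surname: Moreau before Quinn.
Mbeki and Petrov both have date of rank Apr 28, 2009, so the next rule applies.
Mbeki and Petrov both have date of commissioning 2004-07-08, so the next rule applies.
Among Mbeki and Petrov, alphabetically by surname: Mbeki before Petrov.
Order: Drummond, Adeyemi, Sato, Chaudhari, Moreau, Quinn, Mbeki, Petrov.

Adeyemi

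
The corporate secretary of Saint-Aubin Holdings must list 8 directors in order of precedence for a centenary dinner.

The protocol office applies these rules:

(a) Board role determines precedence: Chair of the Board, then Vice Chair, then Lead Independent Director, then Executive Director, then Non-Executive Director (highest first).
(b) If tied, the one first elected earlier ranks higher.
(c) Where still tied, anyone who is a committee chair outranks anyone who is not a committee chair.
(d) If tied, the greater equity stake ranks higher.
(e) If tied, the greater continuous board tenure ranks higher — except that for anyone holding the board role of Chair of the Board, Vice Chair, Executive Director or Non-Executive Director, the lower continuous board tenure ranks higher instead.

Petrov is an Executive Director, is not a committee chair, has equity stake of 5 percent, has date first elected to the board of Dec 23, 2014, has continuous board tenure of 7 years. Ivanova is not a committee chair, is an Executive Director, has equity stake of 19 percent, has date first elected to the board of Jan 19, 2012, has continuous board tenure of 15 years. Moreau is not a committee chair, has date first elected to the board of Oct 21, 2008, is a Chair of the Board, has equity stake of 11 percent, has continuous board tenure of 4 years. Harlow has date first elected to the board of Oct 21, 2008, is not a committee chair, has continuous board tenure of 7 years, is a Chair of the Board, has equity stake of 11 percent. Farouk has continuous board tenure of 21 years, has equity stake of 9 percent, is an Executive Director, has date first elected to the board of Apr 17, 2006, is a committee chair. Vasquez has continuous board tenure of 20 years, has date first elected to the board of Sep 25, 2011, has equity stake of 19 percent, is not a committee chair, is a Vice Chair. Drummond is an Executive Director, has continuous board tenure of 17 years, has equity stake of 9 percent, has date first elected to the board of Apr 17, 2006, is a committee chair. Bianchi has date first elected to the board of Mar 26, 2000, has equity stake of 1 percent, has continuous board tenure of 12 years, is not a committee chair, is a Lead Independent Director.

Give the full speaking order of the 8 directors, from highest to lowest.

Moreau, Harlow, Vasquez, Bianchi, Drummond, Farouk, Ivanova, Petrov

By board role: Moreau and Harlow (Chair of the Board); then Vasquez (Vice Chair); then Bianchi (Lead Independent Director); then Drummond, Farouk, Ivanova and Petrov (Executive Director).
Moreau and Harlow both have date first elected to the board Oct 21, 2008, so the next rule applies.
Moreau and Harlow are each not a committee chair, so the next rule applies.
Moreau and Harlow both have equity stake 11 percent, so the next rule applies.
Among Moreau and Harlow, by continuous board tenure (lower first) (reversed rule for this group): Moreau (4 years) before Harlow (7 years).
Among Drummond, Farouk, Ivanova and Petrov, by date first elected to the board (earlier first): Drummond and Farouk (Apr 17, 2006) before Ivanova (Jan 19, 2012) before Petrov (Dec 23, 2014).
Drummond and Farouk are each a committee chair, so the next rule applies.
Drummond and Farouk both have equity stake 9 percent, so the next rule applies.
Among Drummond and Farouk, by continuous board tenure (lower first) (reversed rule for this group): Drummond (17 years) before Farouk (21 years).
Full order: Moreau, Harlow, Vasquez, Bianchi, Drummond, Farouk, Ivanova, Petrov.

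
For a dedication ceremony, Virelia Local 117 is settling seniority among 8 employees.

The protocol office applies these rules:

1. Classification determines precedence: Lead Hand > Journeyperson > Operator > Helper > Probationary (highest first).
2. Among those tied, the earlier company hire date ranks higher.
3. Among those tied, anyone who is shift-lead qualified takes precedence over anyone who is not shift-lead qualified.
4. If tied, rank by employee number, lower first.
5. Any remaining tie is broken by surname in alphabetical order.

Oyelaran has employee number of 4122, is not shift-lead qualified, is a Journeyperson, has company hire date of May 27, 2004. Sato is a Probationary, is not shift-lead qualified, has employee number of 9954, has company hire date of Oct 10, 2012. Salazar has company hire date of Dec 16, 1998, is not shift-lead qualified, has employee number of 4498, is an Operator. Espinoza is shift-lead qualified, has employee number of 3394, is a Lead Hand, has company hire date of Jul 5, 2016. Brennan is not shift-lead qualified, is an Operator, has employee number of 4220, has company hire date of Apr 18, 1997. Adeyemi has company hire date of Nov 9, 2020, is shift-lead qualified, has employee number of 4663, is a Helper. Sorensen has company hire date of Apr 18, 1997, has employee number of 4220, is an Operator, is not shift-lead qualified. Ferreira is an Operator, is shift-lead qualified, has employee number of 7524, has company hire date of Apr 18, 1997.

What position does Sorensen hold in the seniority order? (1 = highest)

By classification: Espinoza (Lead Hand); then Oyelaran (Journeyperson); then Ferreira, Brennan, Sorensen and Salazar (Operator); then Adeyemi (Helper); then Sato (Probationary).
Among Ferreira, Brennan, Sorensen and Salazar, by company hire date (earlier first): Ferreira, Brennan and Sorensen (Apr 18, 1997) before Salazar (Dec 16, 1998).
Among Ferreira, Brennan and Sorensen, shift-lead qualified before not shift-lead qualified: Ferreira (shift-lead qualified) before Brennan and Sorensen (not shift-lead qualified).
Brennan and Sorensen both have employee number 4220, so the next rule applies.
Among Brennan and Sorensen, alphabetically by surname: Brennan before Sorensen.
Order: Espinoza, Oyelaran, Ferreira, Brennan, Sorensen, Salazar, Adeyemi, Sato. So position 5.

5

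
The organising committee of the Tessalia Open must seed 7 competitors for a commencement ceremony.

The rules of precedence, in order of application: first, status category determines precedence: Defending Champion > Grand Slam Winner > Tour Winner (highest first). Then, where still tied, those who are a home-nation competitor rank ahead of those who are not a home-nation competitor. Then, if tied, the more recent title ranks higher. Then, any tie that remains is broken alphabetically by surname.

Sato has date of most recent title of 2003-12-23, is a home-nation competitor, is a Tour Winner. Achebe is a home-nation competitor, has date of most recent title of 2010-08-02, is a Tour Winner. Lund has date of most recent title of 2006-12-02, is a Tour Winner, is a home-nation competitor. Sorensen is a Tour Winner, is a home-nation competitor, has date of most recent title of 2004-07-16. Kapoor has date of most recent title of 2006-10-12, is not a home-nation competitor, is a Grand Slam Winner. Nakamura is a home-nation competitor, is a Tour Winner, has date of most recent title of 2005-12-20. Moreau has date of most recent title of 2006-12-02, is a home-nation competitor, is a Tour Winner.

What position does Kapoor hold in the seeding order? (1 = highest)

By status category: Kapoor (Grand Slam Winner); then Achebe, Lund, Moreau, Nakamura, Sorensen and Sato (Tour Winner).
Achebe, Lund, Moreau, Nakamura, Sorensen and Sato are each a home-nation competitor, so the next rule applies.
Among Achebe, Lund, Moreau, Nakamura, Sorensen and Sato, by date of most recent title (later first): Achebe (2010-08-02) before Lund and Moreau (2006-12-02) before Nakamura (2005-12-20) before Sorensen (2004-07-16) before Sato (2003-12-23).
Among Lund and Moreau, alphabetically by surname: Lund before Moreau.
Order: Kapoor, Achebe, Lund, Moreau, Nakamura, Sorensen, Sato. So position 1.

1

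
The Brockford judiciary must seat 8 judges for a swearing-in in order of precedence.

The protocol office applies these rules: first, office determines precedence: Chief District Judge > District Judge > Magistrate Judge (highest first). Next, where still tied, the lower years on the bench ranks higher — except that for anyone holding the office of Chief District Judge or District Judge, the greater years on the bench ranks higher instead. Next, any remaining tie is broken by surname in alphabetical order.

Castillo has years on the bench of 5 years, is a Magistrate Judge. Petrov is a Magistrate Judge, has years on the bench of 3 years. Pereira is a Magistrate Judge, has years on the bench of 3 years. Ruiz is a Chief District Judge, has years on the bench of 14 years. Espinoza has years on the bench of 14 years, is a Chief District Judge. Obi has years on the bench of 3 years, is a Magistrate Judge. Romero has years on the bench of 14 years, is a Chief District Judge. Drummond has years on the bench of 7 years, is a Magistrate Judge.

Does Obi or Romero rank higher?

Romero

By office: Espinoza, Romero and Ruiz (Chief District Judge); then Obi, Pereira, Petrov, Castillo and Drummond (Magistrate Judge).
Espinoza, Romero and Ruiz all have years on the bench 14 years, so the next rule applies.
Among Espinoza, Romero and Ruiz, alphabetically by surname: Espinoza before Romero before Ruiz.
Among Obi, Pereira, Petrov, Castillo and Drummond, by years on the bench (lower first): Obi, Pereira and Petrov (3 years) before Castillo (5 years) before Drummond (7 years).
Among Obi, Pereira and Petrov, alphabetically by surname: Obi before Pereira before Petrov.
So Romero takes precedence.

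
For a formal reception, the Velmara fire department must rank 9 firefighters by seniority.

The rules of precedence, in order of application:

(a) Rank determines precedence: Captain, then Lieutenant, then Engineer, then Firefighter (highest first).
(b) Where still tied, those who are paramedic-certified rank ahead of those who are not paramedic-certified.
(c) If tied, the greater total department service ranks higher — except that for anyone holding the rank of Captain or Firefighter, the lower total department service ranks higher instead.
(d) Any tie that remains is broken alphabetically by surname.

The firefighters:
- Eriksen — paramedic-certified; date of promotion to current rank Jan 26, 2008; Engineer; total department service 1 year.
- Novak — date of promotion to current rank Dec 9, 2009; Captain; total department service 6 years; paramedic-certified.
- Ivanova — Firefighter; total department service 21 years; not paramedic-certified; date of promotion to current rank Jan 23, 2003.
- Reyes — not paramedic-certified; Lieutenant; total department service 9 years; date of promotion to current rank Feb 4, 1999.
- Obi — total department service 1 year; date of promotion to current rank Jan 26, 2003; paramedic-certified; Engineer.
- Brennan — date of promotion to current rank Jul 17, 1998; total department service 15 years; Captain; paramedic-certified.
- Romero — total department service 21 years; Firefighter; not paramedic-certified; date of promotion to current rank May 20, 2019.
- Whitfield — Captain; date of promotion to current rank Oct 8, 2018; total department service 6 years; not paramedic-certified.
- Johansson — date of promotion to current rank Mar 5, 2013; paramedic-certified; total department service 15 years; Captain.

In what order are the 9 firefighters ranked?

By rank: Novak, Brennan, Johansson and Whitfield (Captain); then Reyes (Lieutenant); then Eriksen and Obi (Engineer); then Ivanova and Romero (Firefighter).
Among Novak, Brennan, Johansson and Whitfield, paramedic-certified before not paramedic-certified: Novak, Brennan and Johansson (paramedic-certified) before Whitfield (not paramedic-certified).
Among Novak, Brennan and Johansson, by total department service (lower first) (reversed rule for this group): Novak (6 years) before Brennan and Johansson (15 years).
Among Brennan and Johansson, alphabetically by surname: Brennan before Johansson.
Eriksen and Obi are each paramedic-certified, so the next rule applies.
Eriksen and Obi both have total department service 1 year, so the next rule applies.
Among Eriksen and Obi, alphabetically by surname: Eriksen before Obi.
Ivanova and Romero are each not paramedic-certified, so the next rule applies.
Ivanova and Romero both have total department service 21 years, so the next rule applies.
Among Ivanova and Romero, alphabetically by surname: Ivanova before Romero.
Full order: Novak, Brennan, Johansson, Whitfield, Reyes, Eriksen, Obi, Ivanova, Romero.

Novak, Brennan, Johansson, Whitfield, Reyes, Eriksen, Obi, Ivanova, Romero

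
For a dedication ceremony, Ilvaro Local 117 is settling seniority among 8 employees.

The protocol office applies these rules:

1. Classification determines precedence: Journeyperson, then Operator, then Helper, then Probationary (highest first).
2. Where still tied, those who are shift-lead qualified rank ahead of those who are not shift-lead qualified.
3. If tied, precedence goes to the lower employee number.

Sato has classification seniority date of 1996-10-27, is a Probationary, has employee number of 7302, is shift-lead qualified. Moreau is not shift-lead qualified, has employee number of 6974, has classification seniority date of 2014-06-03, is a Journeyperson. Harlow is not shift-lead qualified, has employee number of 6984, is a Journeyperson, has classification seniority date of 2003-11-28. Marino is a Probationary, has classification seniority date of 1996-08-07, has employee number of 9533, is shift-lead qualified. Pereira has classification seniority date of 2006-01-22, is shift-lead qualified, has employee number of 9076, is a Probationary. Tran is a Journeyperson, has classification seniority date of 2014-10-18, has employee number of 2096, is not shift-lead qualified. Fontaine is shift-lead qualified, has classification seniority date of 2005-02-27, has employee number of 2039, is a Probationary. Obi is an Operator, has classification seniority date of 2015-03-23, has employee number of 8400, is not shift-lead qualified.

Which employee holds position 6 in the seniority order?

Sato

By classification: Tran, Moreau and Harlow (Journeyperson); then Obi (Operator); then Fontaine, Sato, Pereira and Marino (Probationary).
Tran, Moreau and Harlow are each not shift-lead qualified, so the next rule applies.
Among Tran, Moreau and Harlow, by employee number (lower first): Tran (2096) before Moreau (6974) before Harlow (6984).
Fontaine, Sato, Pereira and Marino are each shift-lead qualified, so the next rule applies.
Among Fontaine, Sato, Pereira and Marino, by employee number (lower first): Fontaine (2039) before Sato (7302) before Pereira (9076) before Marino (9533).
Order: Tran, Moreau, Harlow, Obi, Fontaine, Sato, Pereira, Marino.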